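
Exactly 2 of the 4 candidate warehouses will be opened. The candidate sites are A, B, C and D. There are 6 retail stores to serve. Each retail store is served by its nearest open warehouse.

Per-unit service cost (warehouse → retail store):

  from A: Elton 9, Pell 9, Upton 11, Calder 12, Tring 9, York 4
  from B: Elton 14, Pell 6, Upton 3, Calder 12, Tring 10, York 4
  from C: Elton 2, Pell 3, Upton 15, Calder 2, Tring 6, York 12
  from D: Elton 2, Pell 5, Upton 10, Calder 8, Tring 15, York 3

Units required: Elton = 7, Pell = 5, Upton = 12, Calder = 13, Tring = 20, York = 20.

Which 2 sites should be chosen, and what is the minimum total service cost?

With exactly 2 open, each retail store uses its cheapest among the chosen.
{B, C}: Elton→C 2·7=14, Pell→C 3·5=15, Upton→B 3·12=36, Calder→C 2·13=26, Tring→C 6·20=120, York→B 4·20=80. Service cost 291.
{C, D}: service cost 355
{A, C}: service cost 387
Among all 6 size-2 choices, {B, C} is lowest.

Choose B and C; total service cost 291.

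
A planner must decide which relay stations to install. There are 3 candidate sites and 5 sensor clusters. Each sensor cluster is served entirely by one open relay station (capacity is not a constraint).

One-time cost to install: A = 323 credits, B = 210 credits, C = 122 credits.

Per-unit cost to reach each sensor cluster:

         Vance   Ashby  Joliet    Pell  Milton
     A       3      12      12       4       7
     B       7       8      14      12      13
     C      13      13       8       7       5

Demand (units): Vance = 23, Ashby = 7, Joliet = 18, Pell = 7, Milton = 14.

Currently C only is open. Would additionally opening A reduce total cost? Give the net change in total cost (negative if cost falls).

Current service cost with {C}: 653.
Adding A: each sensor cluster re-picks its cheapest; new service cost 395, saving 258.
Extra fixed cost: 323. Net change = 323 − 258 = 65.
(Totals: 775 → 840.)

No — net change +65 (cost rises by 65).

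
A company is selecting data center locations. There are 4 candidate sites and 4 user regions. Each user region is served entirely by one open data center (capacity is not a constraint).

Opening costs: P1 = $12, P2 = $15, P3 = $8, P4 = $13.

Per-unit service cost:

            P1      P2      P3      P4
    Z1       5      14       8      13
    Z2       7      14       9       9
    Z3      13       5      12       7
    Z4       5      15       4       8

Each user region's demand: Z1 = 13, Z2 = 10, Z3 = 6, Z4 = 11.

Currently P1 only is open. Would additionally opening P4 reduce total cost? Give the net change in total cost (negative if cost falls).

Current service cost with {P1}: 268.
Adding P4: each user region re-picks its cheapest; new service cost 232, saving 36.
Extra fixed cost: 13. Net change = 13 − 36 = -23.
(Totals: 280 → 257.)

Yes — net change −23 (cost falls by 23).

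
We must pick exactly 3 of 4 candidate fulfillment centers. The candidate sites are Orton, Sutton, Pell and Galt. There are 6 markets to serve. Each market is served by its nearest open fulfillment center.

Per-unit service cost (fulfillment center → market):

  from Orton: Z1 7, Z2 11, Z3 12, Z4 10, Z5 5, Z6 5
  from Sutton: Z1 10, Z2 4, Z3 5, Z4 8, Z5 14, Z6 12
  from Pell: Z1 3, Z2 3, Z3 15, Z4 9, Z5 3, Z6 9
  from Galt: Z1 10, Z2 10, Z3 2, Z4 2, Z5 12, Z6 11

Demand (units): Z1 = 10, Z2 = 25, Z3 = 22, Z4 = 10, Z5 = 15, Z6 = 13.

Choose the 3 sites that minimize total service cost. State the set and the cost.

With exactly 3 open, each market uses its cheapest among the chosen.
{Orton, Pell, Galt}: Z1→Pell 3·10=30, Z2→Pell 3·25=75, Z3→Galt 2·22=44, Z4→Galt 2·10=20, Z5→Pell 3·15=45, Z6→Orton 5·13=65. Service cost 279.
{Sutton, Pell, Galt}: service cost 331
{Orton, Sutton, Galt}: service cost 374
Among all 4 size-3 choices, {Orton, Pell, Galt} is lowest.

Choose Orton, Pell and Galt; total service cost 279.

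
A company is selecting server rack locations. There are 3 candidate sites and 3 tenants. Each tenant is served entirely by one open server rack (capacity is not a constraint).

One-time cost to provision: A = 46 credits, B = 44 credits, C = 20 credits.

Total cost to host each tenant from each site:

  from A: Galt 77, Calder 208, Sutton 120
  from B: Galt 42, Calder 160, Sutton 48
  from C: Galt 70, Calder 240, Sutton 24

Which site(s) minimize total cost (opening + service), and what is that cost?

Open B and C; minimum total cost 290.

For any fixed open set, each tenant goes to its cheapest open site; total = fixed + service.
{B, C}: Galt→B 42, Calder→B 160, Sutton→C 24. Service 226; fixed 64; total 290.
{B}: service 250 + fixed 44 = 294
{A, B, C}: service 226 + fixed 110 = 336
{C}: Galt→C 70, Calder→C 240, Sutton→C 24. Service 334; fixed 20; total 354.
(All 7 nonempty subsets were checked; B and C is lowest.)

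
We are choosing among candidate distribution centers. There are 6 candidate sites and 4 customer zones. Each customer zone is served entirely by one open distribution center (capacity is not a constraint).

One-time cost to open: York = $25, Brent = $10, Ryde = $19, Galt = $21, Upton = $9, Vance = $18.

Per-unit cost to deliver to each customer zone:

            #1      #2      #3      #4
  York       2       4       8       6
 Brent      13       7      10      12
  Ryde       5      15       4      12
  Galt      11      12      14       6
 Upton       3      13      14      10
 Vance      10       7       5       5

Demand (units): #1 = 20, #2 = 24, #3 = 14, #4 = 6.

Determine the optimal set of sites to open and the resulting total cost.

Open York and Ryde; minimum total cost 272.

For any fixed open set, each customer zone goes to its cheapest open site; total = fixed + service.
{York, Ryde}: #1→York 2·20=40, #2→York 4·24=96, #3→Ryde 4·14=56, #4→York 6·6=36. Service 228; fixed 44; total 272.
{York, Vance}: service 236 + fixed 43 = 279
{York, Ryde, Upton}: service 228 + fixed 53 = 281
{York, Brent, Ryde, Galt, Upton, Vance}: #1→York 2·20=40, #2→York 4·24=96, #3→Ryde 4·14=56, #4→Vance 5·6=30. Service 222; fixed 102; total 324.
No other subset beats 272.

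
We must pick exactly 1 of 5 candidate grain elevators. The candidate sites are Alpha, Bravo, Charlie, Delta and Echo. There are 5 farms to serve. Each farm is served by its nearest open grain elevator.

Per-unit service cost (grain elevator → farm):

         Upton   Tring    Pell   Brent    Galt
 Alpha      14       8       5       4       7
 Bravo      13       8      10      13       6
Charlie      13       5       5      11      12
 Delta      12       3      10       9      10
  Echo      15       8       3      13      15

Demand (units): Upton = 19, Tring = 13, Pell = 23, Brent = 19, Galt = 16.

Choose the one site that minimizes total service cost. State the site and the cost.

Choose Alpha only; total service cost 673.

With exactly 1 open, each farm uses its cheapest among the chosen.
{Alpha}: Upton→Alpha 14·19=266, Tring→Alpha 8·13=104, Pell→Alpha 5·23=115, Brent→Alpha 4·19=76, Galt→Alpha 7·16=112. Service cost 673.
{Charlie}: service cost 828
{Delta}: service cost 828
Among all 5 size-1 choices, {Alpha} is lowest.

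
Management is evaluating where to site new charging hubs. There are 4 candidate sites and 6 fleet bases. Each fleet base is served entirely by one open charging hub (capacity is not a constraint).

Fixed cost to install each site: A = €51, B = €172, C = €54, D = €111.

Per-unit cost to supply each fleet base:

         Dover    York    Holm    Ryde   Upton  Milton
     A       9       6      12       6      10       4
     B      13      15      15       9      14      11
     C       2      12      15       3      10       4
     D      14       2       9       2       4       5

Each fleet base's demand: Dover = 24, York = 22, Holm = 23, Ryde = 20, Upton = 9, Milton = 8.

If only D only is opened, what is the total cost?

Total cost: 814

Each fleet base is assigned to its cheapest site among the open ones.
{D}: Dover→D 14·24=336, York→D 2·22=44, Holm→D 9·23=207, Ryde→D 2·20=40, Upton→D 4·9=36, Milton→D 5·8=40. Service 703; fixed 111; total 814.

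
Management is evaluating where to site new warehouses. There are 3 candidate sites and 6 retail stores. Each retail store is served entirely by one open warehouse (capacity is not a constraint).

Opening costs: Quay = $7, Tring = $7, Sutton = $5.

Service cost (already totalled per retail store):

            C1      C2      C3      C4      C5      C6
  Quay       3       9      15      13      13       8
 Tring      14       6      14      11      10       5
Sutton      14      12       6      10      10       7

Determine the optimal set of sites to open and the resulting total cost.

For any fixed open set, each retail store goes to its cheapest open site; total = fixed + service.
{Quay, Sutton}: C1→Quay 3, C2→Quay 9, C3→Sutton 6, C4→Sutton 10, C5→Sutton 10, C6→Sutton 7. Service 45; fixed 12; total 57.
{Quay, Tring, Sutton}: service 40 + fixed 19 = 59
{Quay, Tring}: service 49 + fixed 14 = 63
{Sutton}: C1→Sutton 14, C2→Sutton 12, C3→Sutton 6, C4→Sutton 10, C5→Sutton 10, C6→Sutton 7. Service 59; fixed 5; total 64.
No other subset beats 57.

Open Quay and Sutton; minimum total cost 57.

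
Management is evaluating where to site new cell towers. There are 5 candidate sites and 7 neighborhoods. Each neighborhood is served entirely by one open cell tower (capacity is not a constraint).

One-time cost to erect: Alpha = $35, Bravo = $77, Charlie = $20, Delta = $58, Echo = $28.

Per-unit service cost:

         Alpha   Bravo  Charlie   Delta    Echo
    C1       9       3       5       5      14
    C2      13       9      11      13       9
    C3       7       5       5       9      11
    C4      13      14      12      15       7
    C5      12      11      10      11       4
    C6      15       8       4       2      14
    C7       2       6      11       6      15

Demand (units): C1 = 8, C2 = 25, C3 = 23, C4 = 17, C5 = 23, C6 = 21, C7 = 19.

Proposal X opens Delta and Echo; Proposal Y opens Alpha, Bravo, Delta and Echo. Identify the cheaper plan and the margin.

Proposal Y is cheaper by 72.

Proposal X: {Delta, Echo}: C1→Delta 5·8=40, C2→Echo 9·25=225, C3→Delta 9·23=207, C4→Echo 7·17=119, C5→Echo 4·23=92, C6→Delta 2·21=42, C7→Delta 6·19=114. Service 839; fixed 86; total 925.
Proposal Y: {Alpha, Bravo, Delta, Echo}: C1→Bravo 3·8=24, C2→Bravo 9·25=225, C3→Bravo 5·23=115, C4→Echo 7·17=119, C5→Echo 4·23=92, C6→Delta 2·21=42, C7→Alpha 2·19=38. Service 655; fixed 198; total 853.
Difference: |925 − 853| = 72.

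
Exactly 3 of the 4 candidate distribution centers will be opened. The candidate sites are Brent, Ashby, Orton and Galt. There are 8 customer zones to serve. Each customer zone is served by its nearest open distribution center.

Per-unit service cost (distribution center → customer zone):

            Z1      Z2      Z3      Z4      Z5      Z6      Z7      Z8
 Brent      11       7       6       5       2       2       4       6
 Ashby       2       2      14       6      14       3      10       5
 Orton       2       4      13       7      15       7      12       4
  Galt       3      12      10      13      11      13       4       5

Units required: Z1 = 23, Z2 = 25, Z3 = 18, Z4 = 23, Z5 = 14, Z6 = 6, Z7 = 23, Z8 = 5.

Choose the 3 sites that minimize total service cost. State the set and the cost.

With exactly 3 open, each customer zone uses its cheapest among the chosen.
{Brent, Ashby, Orton}: Z1→Ashby 2·23=46, Z2→Ashby 2·25=50, Z3→Brent 6·18=108, Z4→Brent 5·23=115, Z5→Brent 2·14=28, Z6→Brent 2·6=12, Z7→Brent 4·23=92, Z8→Orton 4·5=20. Service cost 471.
{Brent, Ashby, Galt}: service cost 476
{Brent, Orton, Galt}: service cost 521
Among all 4 size-3 choices, {Brent, Ashby, Orton} is lowest.

Choose Brent, Ashby and Orton; total service cost 471.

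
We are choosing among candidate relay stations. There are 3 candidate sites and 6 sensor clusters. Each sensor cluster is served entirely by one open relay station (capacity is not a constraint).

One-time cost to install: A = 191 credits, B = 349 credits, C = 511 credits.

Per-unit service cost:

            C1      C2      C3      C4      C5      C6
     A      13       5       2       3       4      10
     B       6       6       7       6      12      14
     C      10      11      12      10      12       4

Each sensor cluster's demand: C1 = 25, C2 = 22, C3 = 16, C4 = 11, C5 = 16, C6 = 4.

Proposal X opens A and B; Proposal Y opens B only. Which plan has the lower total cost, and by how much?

Proposal X: {A, B}: C1→B 6·25=150, C2→A 5·22=110, C3→A 2·16=32, C4→A 3·11=33, C5→A 4·16=64, C6→A 10·4=40. Service 429; fixed 540; total 969.
Proposal Y: {B}: C1→B 6·25=150, C2→B 6·22=132, C3→B 7·16=112, C4→B 6·11=66, C5→B 12·16=192, C6→B 14·4=56. Service 708; fixed 349; total 1057.
Difference: |969 − 1057| = 88.

Proposal X is cheaper by 88.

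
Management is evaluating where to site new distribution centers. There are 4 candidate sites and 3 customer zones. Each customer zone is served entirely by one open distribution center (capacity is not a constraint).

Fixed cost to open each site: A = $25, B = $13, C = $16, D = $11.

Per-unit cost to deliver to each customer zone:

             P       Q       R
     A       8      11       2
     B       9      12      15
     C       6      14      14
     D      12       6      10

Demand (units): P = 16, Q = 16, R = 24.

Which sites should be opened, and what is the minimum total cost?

Open A, C and D; minimum total cost 292.

For any fixed open set, each customer zone goes to its cheapest open site; total = fixed + service.
{A, C, D}: P→C 6·16=96, Q→D 6·16=96, R→A 2·24=48. Service 240; fixed 52; total 292.
{A, B, C, D}: P→C 6·16=96, Q→D 6·16=96, R→A 2·24=48. Service 240; fixed 65; total 305.
{A, D}: service 272 + fixed 36 = 308
{D}: service 528 + fixed 11 = 539
(All 15 nonempty subsets were checked; A, C and D is lowest.)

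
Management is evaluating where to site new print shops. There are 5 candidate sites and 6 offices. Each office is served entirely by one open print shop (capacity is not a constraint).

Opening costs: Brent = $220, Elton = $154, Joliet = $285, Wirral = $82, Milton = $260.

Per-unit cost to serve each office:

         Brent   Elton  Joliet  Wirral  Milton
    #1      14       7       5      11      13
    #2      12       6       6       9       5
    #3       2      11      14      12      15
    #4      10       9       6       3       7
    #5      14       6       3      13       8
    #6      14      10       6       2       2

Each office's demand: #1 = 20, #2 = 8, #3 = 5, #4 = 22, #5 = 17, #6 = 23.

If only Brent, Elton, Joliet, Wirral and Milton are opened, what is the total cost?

Total cost: 1314

Each office is assigned to its cheapest site among the open ones.
{Brent, Elton, Joliet, Wirral, Milton}: #1→Joliet 5·20=100, #2→Milton 5·8=40, #3→Brent 2·5=10, #4→Wirral 3·22=66, #5→Joliet 3·17=51, #6→Wirral 2·23=46. Service 313; fixed 1001; total 1314.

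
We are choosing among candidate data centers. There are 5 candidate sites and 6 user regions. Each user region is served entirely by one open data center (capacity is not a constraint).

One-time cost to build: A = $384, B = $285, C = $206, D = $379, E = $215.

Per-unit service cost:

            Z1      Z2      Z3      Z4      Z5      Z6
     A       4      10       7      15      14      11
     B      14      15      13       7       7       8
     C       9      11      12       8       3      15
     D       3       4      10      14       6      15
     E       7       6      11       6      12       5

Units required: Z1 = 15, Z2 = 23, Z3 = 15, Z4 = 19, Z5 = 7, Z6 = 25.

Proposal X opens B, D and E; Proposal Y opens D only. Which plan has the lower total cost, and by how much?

Proposal Y is cheaper by 98.

Proposal X: {B, D, E}: Z1→D 3·15=45, Z2→D 4·23=92, Z3→D 10·15=150, Z4→E 6·19=114, Z5→D 6·7=42, Z6→E 5·25=125. Service 568; fixed 879; total 1447.
Proposal Y: {D}: Z1→D 3·15=45, Z2→D 4·23=92, Z3→D 10·15=150, Z4→D 14·19=266, Z5→D 6·7=42, Z6→D 15·25=375. Service 970; fixed 379; total 1349.
Difference: |1447 − 1349| = 98.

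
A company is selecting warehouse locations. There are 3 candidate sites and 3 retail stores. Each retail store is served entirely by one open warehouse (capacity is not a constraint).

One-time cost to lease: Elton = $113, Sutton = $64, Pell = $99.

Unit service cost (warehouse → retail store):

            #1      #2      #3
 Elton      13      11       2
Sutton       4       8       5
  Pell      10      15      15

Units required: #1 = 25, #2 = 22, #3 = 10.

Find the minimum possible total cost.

For any fixed open set, each retail store goes to its cheapest open site; total = fixed + service.
{Sutton}: #1→Sutton 4·25=100, #2→Sutton 8·22=176, #3→Sutton 5·10=50. Service 326; fixed 64; total 390.
{Elton, Sutton}: #1→Sutton 4·25=100, #2→Sutton 8·22=176, #3→Elton 2·10=20. Service 296; fixed 177; total 473.
{Sutton, Pell}: service 326 + fixed 163 = 489
{Elton, Sutton, Pell}: #1→Sutton 4·25=100, #2→Sutton 8·22=176, #3→Elton 2·10=20. Service 296; fixed 276; total 572.
No other subset beats 390.

Minimum total cost: 390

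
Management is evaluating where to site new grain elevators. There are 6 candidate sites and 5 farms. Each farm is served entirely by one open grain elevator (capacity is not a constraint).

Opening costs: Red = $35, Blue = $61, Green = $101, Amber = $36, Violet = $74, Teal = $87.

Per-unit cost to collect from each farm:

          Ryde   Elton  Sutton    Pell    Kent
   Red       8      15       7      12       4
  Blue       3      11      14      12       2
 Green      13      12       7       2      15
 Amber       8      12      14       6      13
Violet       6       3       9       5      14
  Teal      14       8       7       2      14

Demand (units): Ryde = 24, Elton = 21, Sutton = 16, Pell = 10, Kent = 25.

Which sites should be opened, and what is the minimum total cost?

For any fixed open set, each farm goes to its cheapest open site; total = fixed + service.
{Blue, Violet}: Ryde→Blue 3·24=72, Elton→Violet 3·21=63, Sutton→Violet 9·16=144, Pell→Violet 5·10=50, Kent→Blue 2·25=50. Service 379; fixed 135; total 514.
{Red, Blue, Violet}: service 347 + fixed 170 = 517
{Blue, Violet, Teal}: Ryde→Blue 3·24=72, Elton→Violet 3·21=63, Sutton→Teal 7·16=112, Pell→Teal 2·10=20, Kent→Blue 2·25=50. Service 317; fixed 222; total 539.
{Red, Blue, Green, Amber, Violet, Teal}: service 317 + fixed 394 = 711
No other subset beats 514.

Open Blue and Violet; minimum total cost 514.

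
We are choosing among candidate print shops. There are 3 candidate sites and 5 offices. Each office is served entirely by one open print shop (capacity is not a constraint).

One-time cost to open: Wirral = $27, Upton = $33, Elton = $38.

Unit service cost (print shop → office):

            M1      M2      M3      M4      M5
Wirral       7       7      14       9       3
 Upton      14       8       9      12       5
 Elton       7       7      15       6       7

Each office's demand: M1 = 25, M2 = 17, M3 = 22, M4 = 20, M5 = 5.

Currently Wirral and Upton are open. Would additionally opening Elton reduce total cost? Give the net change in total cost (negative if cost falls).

Yes — net change −22 (cost falls by 22).

Current service cost with {Wirral, Upton}: 687.
Adding Elton: each office re-picks its cheapest; new service cost 627, saving 60.
Extra fixed cost: 38. Net change = 38 − 60 = -22.
(Totals: 747 → 725.)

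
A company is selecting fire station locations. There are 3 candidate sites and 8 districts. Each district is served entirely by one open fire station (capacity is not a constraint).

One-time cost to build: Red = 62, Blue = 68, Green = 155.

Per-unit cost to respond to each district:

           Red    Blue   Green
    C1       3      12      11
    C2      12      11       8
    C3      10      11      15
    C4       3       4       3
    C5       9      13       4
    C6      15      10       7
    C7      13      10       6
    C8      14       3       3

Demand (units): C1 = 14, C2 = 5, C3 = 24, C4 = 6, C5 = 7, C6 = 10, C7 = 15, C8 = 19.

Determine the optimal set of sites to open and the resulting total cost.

For any fixed open set, each district goes to its cheapest open site; total = fixed + service.
{Red, Green}: C1→Red 3·14=42, C2→Green 8·5=40, C3→Red 10·24=240, C4→Red 3·6=18, C5→Green 4·7=28, C6→Green 7·10=70, C7→Green 6·15=90, C8→Green 3·19=57. Service 585; fixed 217; total 802.
{Red, Blue}: service 725 + fixed 130 = 855
{Red, Blue, Green}: C1→Red 3·14=42, C2→Green 8·5=40, C3→Red 10·24=240, C4→Red 3·6=18, C5→Green 4·7=28, C6→Green 7·10=70, C7→Green 6·15=90, C8→Blue 3·19=57. Service 585; fixed 285; total 870.
{Red}: service 1034 + fixed 62 = 1096
No other subset beats 802.

Open Red and Green; minimum total cost 802.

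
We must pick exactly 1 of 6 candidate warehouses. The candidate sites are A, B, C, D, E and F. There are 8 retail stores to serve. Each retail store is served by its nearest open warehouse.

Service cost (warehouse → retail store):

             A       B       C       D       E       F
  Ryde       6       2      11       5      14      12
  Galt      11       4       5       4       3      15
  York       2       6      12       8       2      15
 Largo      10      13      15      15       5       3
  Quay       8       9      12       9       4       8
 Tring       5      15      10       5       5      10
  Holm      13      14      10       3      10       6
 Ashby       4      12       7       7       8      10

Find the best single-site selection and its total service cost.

Choose E only; total service cost 51.

With exactly 1 open, each retail store uses its cheapest among the chosen.
{E}: Ryde→E 14, Galt→E 3, York→E 2, Largo→E 5, Quay→E 4, Tring→E 5, Holm→E 10, Ashby→E 8. Service cost 51.
{D}: service cost 56
{A}: service cost 59
Among all 6 size-1 choices, {E} is lowest.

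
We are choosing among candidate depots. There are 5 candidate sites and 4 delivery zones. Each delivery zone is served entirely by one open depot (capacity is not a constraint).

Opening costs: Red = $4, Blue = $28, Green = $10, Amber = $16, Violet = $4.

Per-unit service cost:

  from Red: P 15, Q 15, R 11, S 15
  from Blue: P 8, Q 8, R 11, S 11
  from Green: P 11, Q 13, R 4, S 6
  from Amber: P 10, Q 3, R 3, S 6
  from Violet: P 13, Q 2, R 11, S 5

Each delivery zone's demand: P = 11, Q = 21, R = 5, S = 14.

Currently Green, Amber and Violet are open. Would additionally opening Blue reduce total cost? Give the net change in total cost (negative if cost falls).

Current service cost with {Green, Amber, Violet}: 237.
Adding Blue: each delivery zone re-picks its cheapest; new service cost 215, saving 22.
Extra fixed cost: 28. Net change = 28 − 22 = 6.
(Totals: 267 → 273.)

No — net change +6 (cost rises by 6).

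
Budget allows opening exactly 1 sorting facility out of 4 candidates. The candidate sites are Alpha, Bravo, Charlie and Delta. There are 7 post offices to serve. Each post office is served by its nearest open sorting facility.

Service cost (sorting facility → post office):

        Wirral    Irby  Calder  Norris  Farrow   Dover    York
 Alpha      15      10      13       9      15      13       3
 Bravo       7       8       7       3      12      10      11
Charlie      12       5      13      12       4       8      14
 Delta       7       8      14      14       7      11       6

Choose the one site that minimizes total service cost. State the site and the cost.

Choose Bravo only; total service cost 58.

With exactly 1 open, each post office uses its cheapest among the chosen.
{Bravo}: Wirral→Bravo 7, Irby→Bravo 8, Calder→Bravo 7, Norris→Bravo 3, Farrow→Bravo 12, Dover→Bravo 10, York→Bravo 11. Service cost 58.
{Delta}: service cost 67
{Charlie}: service cost 68
Among all 4 size-1 choices, {Bravo} is lowest.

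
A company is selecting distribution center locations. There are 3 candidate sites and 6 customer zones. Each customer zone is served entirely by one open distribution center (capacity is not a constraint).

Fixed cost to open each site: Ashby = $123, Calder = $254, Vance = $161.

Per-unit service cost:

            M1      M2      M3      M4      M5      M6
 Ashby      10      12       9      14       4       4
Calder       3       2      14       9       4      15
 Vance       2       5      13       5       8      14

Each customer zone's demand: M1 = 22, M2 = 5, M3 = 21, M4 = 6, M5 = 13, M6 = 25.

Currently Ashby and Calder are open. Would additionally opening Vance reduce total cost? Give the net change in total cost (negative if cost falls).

No — net change +115 (cost rises by 115).

Current service cost with {Ashby, Calder}: 471.
Adding Vance: each customer zone re-picks its cheapest; new service cost 425, saving 46.
Extra fixed cost: 161. Net change = 161 − 46 = 115.
(Totals: 848 → 963.)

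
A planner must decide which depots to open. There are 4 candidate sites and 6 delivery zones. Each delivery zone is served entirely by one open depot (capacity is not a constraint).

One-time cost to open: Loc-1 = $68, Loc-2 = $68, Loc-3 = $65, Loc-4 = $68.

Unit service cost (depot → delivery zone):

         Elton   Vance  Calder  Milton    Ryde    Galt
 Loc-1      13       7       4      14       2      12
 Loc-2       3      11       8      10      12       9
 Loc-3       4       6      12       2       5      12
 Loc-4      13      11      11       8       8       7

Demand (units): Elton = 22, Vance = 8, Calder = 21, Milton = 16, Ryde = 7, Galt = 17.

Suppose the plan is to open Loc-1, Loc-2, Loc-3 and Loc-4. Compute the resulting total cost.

Each delivery zone is assigned to its cheapest site among the open ones.
{Loc-1, Loc-2, Loc-3, Loc-4}: Elton→Loc-2 3·22=66, Vance→Loc-3 6·8=48, Calder→Loc-1 4·21=84, Milton→Loc-3 2·16=32, Ryde→Loc-1 2·7=14, Galt→Loc-4 7·17=119. Service 363; fixed 269; total 632.

Total cost: 632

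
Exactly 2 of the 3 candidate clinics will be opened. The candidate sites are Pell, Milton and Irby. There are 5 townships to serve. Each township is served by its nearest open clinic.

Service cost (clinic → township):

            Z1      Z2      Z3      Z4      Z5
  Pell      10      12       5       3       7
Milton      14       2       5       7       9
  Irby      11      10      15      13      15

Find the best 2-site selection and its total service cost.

Choose Pell and Milton; total service cost 27.

With exactly 2 open, each township uses its cheapest among the chosen.
{Pell, Milton}: Z1→Pell 10, Z2→Milton 2, Z3→Pell 5, Z4→Pell 3, Z5→Pell 7. Service cost 27.
{Milton, Irby}: service cost 34
{Pell, Irby}: service cost 35
Among all 3 size-2 choices, {Pell, Milton} is lowest.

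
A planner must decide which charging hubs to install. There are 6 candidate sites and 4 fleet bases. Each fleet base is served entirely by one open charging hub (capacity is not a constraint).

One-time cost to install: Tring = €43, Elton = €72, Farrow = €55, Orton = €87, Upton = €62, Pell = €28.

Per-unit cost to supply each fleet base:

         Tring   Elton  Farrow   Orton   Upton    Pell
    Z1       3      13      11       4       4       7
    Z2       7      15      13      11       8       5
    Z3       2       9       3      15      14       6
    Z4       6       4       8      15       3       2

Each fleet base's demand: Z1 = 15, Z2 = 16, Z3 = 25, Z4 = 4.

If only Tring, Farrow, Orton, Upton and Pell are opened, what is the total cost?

Total cost: 458

Each fleet base is assigned to its cheapest site among the open ones.
{Tring, Farrow, Orton, Upton, Pell}: Z1→Tring 3·15=45, Z2→Pell 5·16=80, Z3→Tring 2·25=50, Z4→Pell 2·4=8. Service 183; fixed 275; total 458.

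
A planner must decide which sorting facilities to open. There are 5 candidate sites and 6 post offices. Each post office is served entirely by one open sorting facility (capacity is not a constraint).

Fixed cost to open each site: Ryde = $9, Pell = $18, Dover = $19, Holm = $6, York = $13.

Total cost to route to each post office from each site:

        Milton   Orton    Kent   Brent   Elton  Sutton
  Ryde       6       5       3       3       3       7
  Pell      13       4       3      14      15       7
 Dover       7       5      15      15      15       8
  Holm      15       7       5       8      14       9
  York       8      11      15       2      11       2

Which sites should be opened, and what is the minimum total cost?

For any fixed open set, each post office goes to its cheapest open site; total = fixed + service.
{Ryde}: Milton→Ryde 6, Orton→Ryde 5, Kent→Ryde 3, Brent→Ryde 3, Elton→Ryde 3, Sutton→Ryde 7. Service 27; fixed 9; total 36.
{Ryde, Holm}: service 27 + fixed 15 = 42
{Ryde, York}: Milton→Ryde 6, Orton→Ryde 5, Kent→Ryde 3, Brent→York 2, Elton→Ryde 3, Sutton→York 2. Service 21; fixed 22; total 43.
{Ryde, Pell, Dover, Holm, York}: service 20 + fixed 65 = 85
No other subset beats 36.

Open Ryde only; minimum total cost 36.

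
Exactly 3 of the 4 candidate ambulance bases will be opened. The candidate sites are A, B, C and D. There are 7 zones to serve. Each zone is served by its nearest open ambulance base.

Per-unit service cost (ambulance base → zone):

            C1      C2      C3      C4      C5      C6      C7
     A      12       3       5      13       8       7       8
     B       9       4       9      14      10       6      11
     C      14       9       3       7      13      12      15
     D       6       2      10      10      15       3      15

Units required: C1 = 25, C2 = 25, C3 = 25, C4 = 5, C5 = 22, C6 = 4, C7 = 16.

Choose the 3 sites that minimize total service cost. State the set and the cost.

With exactly 3 open, each zone uses its cheapest among the chosen.
{A, C, D}: C1→D 6·25=150, C2→D 2·25=50, C3→C 3·25=75, C4→C 7·5=35, C5→A 8·22=176, C6→D 3·4=12, C7→A 8·16=128. Service cost 626.
{A, B, D}: service cost 691
{B, C, D}: service cost 718
Among all 4 size-3 choices, {A, C, D} is lowest.

Choose A, C and D; total service cost 626.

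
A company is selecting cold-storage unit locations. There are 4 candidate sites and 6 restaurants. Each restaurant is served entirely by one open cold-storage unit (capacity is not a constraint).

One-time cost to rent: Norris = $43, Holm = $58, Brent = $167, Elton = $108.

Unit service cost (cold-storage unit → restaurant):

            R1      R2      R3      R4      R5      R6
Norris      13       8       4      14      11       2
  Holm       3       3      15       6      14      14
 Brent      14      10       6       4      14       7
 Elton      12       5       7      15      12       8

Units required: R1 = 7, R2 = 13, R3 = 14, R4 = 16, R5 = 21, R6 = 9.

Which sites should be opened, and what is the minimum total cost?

For any fixed open set, each restaurant goes to its cheapest open site; total = fixed + service.
{Norris, Holm}: R1→Holm 3·7=21, R2→Holm 3·13=39, R3→Norris 4·14=56, R4→Holm 6·16=96, R5→Norris 11·21=231, R6→Norris 2·9=18. Service 461; fixed 101; total 562.
{Norris, Holm, Elton}: service 461 + fixed 209 = 670
{Norris, Holm, Brent}: service 429 + fixed 268 = 697
{Norris, Holm, Brent, Elton}: R1→Holm 3·7=21, R2→Holm 3·13=39, R3→Norris 4·14=56, R4→Brent 4·16=64, R5→Norris 11·21=231, R6→Norris 2·9=18. Service 429; fixed 376; total 805.
(All 15 nonempty subsets were checked; Norris and Holm is lowest.)

Open Norris and Holm; minimum total cost 562.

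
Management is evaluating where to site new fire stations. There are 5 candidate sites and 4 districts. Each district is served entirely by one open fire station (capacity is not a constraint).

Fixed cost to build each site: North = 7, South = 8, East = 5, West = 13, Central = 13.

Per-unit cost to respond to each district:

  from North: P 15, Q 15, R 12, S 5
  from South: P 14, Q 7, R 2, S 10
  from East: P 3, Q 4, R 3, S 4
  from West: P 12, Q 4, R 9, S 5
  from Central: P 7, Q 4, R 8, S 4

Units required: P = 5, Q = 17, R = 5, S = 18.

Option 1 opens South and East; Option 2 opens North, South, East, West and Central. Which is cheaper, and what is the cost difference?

Option 1 is cheaper by 33.

Option 1: {South, East}: P→East 3·5=15, Q→East 4·17=68, R→South 2·5=10, S→East 4·18=72. Service 165; fixed 13; total 178.
Option 2: {North, South, East, West, Central}: P→East 3·5=15, Q→East 4·17=68, R→South 2·5=10, S→East 4·18=72. Service 165; fixed 46; total 211.
Difference: |178 − 211| = 33.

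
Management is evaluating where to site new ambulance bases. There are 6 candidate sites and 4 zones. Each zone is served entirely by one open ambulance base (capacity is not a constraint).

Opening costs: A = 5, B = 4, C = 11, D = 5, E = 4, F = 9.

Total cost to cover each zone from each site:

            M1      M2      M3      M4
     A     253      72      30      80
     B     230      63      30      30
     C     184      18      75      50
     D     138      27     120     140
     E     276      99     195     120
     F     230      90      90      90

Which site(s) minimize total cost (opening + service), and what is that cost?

For any fixed open set, each zone goes to its cheapest open site; total = fixed + service.
{B, D}: M1→D 138, M2→D 27, M3→B 30, M4→B 30. Service 225; fixed 9; total 234.
{B, C, D}: service 216 + fixed 20 = 236
{B, D, E}: M1→D 138, M2→D 27, M3→B 30, M4→B 30. Service 225; fixed 13; total 238.
{A, B, C, D, E, F}: M1→D 138, M2→C 18, M3→A 30, M4→B 30. Service 216; fixed 38; total 254.
No other subset beats 234.

Open B and D; minimum total cost 234.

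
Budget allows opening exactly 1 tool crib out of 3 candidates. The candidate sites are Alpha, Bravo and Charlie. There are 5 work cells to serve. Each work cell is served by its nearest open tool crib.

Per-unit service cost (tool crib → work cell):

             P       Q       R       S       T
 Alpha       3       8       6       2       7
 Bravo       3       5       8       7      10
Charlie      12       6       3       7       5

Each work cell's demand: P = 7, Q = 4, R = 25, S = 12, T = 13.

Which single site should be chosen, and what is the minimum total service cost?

With exactly 1 open, each work cell uses its cheapest among the chosen.
{Alpha}: P→Alpha 3·7=21, Q→Alpha 8·4=32, R→Alpha 6·25=150, S→Alpha 2·12=24, T→Alpha 7·13=91. Service cost 318.
{Charlie}: service cost 332
{Bravo}: service cost 455
Among all 3 size-1 choices, {Alpha} is lowest.

Choose Alpha only; total service cost 318.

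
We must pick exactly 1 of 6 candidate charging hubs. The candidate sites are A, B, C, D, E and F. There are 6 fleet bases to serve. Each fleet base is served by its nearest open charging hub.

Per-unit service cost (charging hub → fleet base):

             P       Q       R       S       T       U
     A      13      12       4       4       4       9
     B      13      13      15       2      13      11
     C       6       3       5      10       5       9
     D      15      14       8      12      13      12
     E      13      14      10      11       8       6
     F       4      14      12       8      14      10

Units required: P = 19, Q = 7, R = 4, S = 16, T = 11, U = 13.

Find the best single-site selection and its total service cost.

Choose C only; total service cost 487.

With exactly 1 open, each fleet base uses its cheapest among the chosen.
{C}: P→C 6·19=114, Q→C 3·7=21, R→C 5·4=20, S→C 10·16=160, T→C 5·11=55, U→C 9·13=117. Service cost 487.
{A}: service cost 572
{F}: service cost 634
Among all 6 size-1 choices, {C} is lowest.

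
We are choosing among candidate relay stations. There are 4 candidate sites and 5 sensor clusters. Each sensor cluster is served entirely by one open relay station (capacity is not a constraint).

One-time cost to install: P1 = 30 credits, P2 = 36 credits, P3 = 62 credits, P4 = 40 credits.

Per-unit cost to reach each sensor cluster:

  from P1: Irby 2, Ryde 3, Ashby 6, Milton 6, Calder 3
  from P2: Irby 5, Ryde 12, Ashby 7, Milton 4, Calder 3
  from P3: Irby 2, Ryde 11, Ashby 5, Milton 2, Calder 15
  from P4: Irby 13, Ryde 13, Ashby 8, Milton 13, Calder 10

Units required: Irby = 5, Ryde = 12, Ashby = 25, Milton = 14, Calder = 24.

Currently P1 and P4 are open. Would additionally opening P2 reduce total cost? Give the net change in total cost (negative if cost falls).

No — net change +8 (cost rises by 8).

Current service cost with {P1, P4}: 352.
Adding P2: each sensor cluster re-picks its cheapest; new service cost 324, saving 28.
Extra fixed cost: 36. Net change = 36 − 28 = 8.
(Totals: 422 → 430.)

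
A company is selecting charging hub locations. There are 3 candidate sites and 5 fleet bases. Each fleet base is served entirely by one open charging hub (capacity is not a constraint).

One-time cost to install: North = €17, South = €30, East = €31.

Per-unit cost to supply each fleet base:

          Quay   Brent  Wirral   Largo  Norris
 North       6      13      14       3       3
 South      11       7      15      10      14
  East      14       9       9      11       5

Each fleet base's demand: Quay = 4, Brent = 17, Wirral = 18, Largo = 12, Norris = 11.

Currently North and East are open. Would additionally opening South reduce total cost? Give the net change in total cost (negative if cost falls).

Current service cost with {North, East}: 408.
Adding South: each fleet base re-picks its cheapest; new service cost 374, saving 34.
Extra fixed cost: 30. Net change = 30 − 34 = -4.
(Totals: 456 → 452.)

Yes — net change −4 (cost falls by 4).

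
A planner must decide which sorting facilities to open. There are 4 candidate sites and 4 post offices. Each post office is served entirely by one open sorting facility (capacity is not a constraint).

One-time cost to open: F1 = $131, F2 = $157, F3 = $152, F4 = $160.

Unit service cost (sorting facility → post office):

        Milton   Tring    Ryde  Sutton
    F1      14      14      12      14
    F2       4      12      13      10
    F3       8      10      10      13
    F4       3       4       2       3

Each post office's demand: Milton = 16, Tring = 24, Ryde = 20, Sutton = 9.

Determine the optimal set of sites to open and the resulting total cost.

Open F4 only; minimum total cost 371.

For any fixed open set, each post office goes to its cheapest open site; total = fixed + service.
{F4}: Milton→F4 3·16=48, Tring→F4 4·24=96, Ryde→F4 2·20=40, Sutton→F4 3·9=27. Service 211; fixed 160; total 371.
{F1, F4}: service 211 + fixed 291 = 502
{F3, F4}: service 211 + fixed 312 = 523
{F1, F2, F3, F4}: service 211 + fixed 600 = 811
No other subset beats 371.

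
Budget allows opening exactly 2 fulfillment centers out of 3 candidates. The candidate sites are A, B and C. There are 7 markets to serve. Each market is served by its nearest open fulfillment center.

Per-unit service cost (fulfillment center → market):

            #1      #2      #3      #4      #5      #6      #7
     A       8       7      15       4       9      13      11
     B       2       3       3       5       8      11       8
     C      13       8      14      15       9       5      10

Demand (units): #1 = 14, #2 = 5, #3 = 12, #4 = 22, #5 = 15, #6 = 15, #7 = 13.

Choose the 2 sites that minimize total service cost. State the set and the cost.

Choose B and C; total service cost 488.

With exactly 2 open, each market uses its cheapest among the chosen.
{B, C}: #1→B 2·14=28, #2→B 3·5=15, #3→B 3·12=36, #4→B 5·22=110, #5→B 8·15=120, #6→C 5·15=75, #7→B 8·13=104. Service cost 488.
{A, B}: service cost 556
{A, C}: service cost 743
Among all 3 size-2 choices, {B, C} is lowest.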